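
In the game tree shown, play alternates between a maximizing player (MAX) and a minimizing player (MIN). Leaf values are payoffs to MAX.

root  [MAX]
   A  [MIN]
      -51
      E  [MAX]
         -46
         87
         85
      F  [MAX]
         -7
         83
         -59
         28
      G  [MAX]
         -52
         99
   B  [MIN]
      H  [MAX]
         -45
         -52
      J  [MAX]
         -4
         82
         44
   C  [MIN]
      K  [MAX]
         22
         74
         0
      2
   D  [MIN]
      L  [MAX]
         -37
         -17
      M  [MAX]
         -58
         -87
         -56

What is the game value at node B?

-45

H (MAX): max(-45, -52) = -45
J (MAX): max(-4, 82, 44) = 82
B (MIN): min(-45, 82) = -45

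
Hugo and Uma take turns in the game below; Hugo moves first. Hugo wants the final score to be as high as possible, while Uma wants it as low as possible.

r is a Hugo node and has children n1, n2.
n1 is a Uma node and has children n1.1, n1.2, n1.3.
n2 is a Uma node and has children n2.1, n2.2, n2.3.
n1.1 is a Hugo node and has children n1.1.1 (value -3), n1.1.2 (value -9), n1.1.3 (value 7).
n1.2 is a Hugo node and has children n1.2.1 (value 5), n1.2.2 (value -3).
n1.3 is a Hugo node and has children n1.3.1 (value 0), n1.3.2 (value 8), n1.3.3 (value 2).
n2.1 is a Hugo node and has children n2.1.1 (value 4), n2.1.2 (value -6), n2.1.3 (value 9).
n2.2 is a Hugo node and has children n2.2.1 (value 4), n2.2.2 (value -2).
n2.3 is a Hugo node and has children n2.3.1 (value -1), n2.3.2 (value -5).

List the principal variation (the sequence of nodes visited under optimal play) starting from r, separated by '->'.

n1.1 (Hugo): max(-3, -9, 7) = 7
n1.2 (Hugo): max(5, -3) = 5
n1.3 (Hugo): max(0, 8, 2) = 8
n1 (Uma): min(7, 5, 8) = 5
n2.1 (Hugo): max(4, -6, 9) = 9
n2.2 (Hugo): max(4, -2) = 4
n2.3 (Hugo): max(-1, -5) = -1
n2 (Uma): min(9, 4, -1) = -1
r (Hugo): max(5, -1) = 5
At r, Hugo picks n1 (highest: 5).
At n1, Uma picks n1.2 (lowest: 5).
At n1.2, Hugo picks n1.2.1 (highest: 5).
Terminal value 5.

r -> n1 -> n1.2 -> n1.2.1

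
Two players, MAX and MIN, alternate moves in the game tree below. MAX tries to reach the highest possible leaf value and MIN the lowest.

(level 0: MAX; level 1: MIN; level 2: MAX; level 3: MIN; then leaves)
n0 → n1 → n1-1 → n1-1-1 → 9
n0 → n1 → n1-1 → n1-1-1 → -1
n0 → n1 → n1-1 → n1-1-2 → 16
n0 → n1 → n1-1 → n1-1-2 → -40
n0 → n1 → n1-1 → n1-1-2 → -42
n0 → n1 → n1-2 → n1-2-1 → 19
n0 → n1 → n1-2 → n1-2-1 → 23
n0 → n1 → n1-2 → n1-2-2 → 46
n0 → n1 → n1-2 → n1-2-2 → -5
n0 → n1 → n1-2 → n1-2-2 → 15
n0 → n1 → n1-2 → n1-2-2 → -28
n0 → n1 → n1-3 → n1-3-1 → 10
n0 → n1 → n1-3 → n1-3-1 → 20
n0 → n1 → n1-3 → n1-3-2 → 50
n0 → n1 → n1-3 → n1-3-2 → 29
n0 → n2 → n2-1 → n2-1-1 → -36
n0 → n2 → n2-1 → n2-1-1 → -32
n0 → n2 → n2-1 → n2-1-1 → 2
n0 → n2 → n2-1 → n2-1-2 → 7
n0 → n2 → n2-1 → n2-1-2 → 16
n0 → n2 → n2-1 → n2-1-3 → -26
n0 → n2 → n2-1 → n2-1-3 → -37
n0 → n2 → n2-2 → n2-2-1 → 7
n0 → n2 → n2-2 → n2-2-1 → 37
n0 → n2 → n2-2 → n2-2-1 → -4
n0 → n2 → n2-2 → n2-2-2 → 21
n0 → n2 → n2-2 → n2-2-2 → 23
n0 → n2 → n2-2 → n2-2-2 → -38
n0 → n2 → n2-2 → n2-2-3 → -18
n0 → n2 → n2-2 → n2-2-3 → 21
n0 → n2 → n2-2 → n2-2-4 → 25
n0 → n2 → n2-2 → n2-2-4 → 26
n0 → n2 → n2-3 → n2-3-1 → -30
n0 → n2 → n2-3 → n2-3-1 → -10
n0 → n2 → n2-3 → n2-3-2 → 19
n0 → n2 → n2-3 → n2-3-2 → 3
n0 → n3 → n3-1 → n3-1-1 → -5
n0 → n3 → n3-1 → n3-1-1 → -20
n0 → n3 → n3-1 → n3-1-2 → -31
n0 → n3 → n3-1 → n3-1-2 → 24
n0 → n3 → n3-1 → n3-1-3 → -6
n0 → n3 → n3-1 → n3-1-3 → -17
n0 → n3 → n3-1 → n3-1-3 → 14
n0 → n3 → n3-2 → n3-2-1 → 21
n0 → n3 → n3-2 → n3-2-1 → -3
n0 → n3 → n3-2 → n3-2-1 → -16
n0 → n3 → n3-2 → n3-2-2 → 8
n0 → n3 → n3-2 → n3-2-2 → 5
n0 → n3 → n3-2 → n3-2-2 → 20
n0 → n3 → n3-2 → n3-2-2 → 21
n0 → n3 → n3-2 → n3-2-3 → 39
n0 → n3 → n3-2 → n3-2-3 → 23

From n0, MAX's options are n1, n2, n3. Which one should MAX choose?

n2

n1-1-1 (MIN): min(9, -1) = -1
n1-1-2 (MIN): min(16, -40, -42) = -42
n1-1 (MAX): max(-1, -42) = -1
n1-2-1 (MIN): min(19, 23) = 19
n1-2-2 (MIN): min(46, -5, 15, -28) = -28
n1-2 (MAX): max(19, -28) = 19
n1-3-1 (MIN): min(10, 20) = 10
n1-3-2 (MIN): min(50, 29) = 29
n1-3 (MAX): max(10, 29) = 29
n1 (MIN): min(-1, 19, 29) = -1
n2-1-1 (MIN): min(-36, -32, 2) = -36
n2-1-2 (MIN): min(7, 16) = 7
n2-1-3 (MIN): min(-26, -37) = -37
n2-1 (MAX): max(-36, 7, -37) = 7
n2-2-1 (MIN): min(7, 37, -4) = -4
n2-2-2 (MIN): min(21, 23, -38) = -38
n2-2-3 (MIN): min(-18, 21) = -18
n2-2-4 (MIN): min(25, 26) = 25
n2-2 (MAX): max(-4, -38, -18, 25) = 25
n2-3-1 (MIN): min(-30, -10) = -30
n2-3-2 (MIN): min(19, 3) = 3
n2-3 (MAX): max(-30, 3) = 3
n2 (MIN): min(7, 25, 3) = 3
n3-1-1 (MIN): min(-5, -20) = -20
n3-1-2 (MIN): min(-31, 24) = -31
n3-1-3 (MIN): min(-6, -17, 14) = -17
n3-1 (MAX): max(-20, -31, -17) = -17
n3-2-1 (MIN): min(21, -3, -16) = -16
n3-2-2 (MIN): min(8, 5, 20, 21) = 5
n3-2-3 (MIN): min(39, 23) = 23
n3-2 (MAX): max(-16, 5, 23) = 23
n3 (MIN): min(-17, 23) = -17
n0 (MAX): max(-1, 3, -17) = 3
MAX at n0 wants the highest of {n1=-1, n2=3, n3=-17}, so chooses n2.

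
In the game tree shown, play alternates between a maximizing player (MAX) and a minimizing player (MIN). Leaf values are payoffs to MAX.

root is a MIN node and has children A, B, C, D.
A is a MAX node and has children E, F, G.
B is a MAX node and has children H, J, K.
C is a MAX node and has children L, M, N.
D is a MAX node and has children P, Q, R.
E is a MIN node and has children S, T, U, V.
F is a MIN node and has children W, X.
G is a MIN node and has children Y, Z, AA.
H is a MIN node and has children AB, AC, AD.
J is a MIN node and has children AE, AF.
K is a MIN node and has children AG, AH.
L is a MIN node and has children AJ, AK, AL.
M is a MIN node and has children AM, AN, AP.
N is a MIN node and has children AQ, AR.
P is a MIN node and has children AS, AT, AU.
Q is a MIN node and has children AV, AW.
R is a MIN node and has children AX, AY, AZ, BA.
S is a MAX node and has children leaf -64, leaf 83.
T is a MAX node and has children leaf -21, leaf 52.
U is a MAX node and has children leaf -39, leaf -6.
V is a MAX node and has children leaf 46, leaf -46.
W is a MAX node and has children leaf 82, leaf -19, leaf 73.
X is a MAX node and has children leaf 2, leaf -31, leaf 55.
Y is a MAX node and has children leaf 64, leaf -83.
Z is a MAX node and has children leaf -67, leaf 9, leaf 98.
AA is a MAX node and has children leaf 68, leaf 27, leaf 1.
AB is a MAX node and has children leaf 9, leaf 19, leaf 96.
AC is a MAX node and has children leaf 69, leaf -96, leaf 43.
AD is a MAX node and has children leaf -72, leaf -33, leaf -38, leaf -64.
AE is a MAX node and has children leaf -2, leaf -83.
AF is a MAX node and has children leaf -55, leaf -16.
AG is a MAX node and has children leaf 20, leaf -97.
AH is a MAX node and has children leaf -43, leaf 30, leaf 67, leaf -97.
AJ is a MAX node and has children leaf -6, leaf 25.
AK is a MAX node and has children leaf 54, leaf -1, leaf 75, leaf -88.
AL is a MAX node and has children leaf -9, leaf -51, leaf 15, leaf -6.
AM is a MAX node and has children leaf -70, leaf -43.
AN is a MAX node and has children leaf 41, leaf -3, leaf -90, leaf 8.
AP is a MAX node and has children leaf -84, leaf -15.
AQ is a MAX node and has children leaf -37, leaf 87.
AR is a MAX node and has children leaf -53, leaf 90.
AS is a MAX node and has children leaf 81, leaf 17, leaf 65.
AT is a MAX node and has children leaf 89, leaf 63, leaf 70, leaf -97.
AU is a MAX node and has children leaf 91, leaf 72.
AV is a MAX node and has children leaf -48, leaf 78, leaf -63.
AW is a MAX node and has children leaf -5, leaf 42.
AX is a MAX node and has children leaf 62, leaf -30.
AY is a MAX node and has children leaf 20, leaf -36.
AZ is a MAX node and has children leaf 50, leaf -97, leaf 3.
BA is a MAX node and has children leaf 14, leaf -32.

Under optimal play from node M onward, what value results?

-43

AM (MAX): max(-70, -43) = -43
AN (MAX): max(41, -3, -90, 8) = 41
AP (MAX): max(-84, -15) = -15
M (MIN): min(-43, 41, -15) = -43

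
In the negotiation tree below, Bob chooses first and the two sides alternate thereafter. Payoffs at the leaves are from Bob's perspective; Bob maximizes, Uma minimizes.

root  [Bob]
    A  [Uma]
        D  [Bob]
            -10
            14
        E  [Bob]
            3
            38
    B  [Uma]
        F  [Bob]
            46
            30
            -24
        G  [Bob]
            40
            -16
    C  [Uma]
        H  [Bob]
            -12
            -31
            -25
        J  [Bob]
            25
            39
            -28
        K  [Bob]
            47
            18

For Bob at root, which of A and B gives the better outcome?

D (Bob): max(-10, 14) = 14
E (Bob): max(3, 38) = 38
A (Uma): min(14, 38) = 14
F (Bob): max(46, 30, -24) = 46
G (Bob): max(40, -16) = 40
B (Uma): min(46, 40) = 40
Bob prefers the higher value; A=14, B=40. B is better since 40 > 14.

B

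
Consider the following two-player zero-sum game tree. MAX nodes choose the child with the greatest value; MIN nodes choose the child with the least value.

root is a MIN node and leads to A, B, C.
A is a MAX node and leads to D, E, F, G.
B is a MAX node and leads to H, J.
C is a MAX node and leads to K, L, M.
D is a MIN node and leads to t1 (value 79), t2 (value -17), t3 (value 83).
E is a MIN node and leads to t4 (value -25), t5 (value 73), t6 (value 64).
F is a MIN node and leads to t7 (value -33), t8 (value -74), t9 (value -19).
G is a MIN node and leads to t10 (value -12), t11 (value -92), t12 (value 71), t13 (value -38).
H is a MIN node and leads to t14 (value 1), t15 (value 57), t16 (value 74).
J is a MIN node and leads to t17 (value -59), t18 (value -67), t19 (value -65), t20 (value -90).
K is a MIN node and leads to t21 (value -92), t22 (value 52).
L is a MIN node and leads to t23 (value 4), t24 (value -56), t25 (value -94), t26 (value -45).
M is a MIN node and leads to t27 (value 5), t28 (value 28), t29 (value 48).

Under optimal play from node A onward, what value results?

-17

D (MIN): min(79, -17, 83) = -17
E (MIN): min(-25, 73, 64) = -25
F (MIN): min(-33, -74, -19) = -74
G (MIN): min(-12, -92, 71, -38) = -92
A (MAX): max(-17, -25, -74, -92) = -17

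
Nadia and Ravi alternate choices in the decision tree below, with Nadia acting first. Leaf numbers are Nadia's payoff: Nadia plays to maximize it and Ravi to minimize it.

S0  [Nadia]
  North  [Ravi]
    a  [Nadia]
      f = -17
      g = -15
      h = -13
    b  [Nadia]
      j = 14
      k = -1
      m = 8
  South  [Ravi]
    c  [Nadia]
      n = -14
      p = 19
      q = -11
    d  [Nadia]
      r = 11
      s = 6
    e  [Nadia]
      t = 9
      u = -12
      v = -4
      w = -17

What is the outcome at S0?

9

a (Nadia): max(-17, -15, -13) = -13
b (Nadia): max(14, -1, 8) = 14
North (Ravi): min(-13, 14) = -13
c (Nadia): max(-14, 19, -11) = 19
d (Nadia): max(11, 6) = 11
e (Nadia): max(9, -12, -4, -17) = 9
South (Ravi): min(19, 11, 9) = 9
S0 (Nadia): max(-13, 9) = 9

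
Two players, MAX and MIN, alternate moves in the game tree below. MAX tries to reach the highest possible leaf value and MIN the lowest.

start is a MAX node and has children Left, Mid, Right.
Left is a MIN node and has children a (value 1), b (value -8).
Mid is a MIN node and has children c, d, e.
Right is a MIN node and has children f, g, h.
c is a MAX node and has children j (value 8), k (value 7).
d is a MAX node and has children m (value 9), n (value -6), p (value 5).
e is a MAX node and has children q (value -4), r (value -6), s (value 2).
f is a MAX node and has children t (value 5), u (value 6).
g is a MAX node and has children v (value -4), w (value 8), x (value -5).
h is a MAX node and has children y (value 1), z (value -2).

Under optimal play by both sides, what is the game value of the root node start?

Left (MIN): min(1, -8) = -8
c (MAX): max(8, 7) = 8
d (MAX): max(9, -6, 5) = 9
e (MAX): max(-4, -6, 2) = 2
Mid (MIN): min(8, 9, 2) = 2
f (MAX): max(5, 6) = 6
g (MAX): max(-4, 8, -5) = 8
h (MAX): max(1, -2) = 1
Right (MIN): min(6, 8, 1) = 1
start (MAX): max(-8, 2, 1) = 2

2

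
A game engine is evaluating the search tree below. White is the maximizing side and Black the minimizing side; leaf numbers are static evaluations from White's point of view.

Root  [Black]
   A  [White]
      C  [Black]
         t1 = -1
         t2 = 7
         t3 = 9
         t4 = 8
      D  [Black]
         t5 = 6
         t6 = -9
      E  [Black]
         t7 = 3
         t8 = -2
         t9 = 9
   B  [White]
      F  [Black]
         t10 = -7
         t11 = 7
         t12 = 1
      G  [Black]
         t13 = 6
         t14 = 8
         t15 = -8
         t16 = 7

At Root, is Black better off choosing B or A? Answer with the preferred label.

B

F (Black): min(-7, 7, 1) = -7
G (Black): min(6, 8, -8, 7) = -8
B (White): max(-7, -8) = -7
C (Black): min(-1, 7, 9, 8) = -1
D (Black): min(6, -9) = -9
E (Black): min(3, -2, 9) = -2
A (White): max(-1, -9, -2) = -1
Black prefers the lower value; B=-7, A=-1. B is better since -7 < -1.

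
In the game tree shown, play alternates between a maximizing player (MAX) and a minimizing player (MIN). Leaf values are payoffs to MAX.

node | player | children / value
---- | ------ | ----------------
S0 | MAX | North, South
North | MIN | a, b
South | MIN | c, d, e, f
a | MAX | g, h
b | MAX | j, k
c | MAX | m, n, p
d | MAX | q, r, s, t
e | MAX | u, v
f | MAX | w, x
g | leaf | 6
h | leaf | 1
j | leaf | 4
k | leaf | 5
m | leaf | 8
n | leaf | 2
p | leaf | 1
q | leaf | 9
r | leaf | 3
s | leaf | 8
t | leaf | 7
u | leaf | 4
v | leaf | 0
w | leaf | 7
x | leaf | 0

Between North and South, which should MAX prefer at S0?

North

a (MAX): max(6, 1) = 6
b (MAX): max(4, 5) = 5
North (MIN): min(6, 5) = 5
c (MAX): max(8, 2, 1) = 8
d (MAX): max(9, 3, 8, 7) = 9
e (MAX): max(4, 0) = 4
f (MAX): max(7, 0) = 7
South (MIN): min(8, 9, 4, 7) = 4
MAX prefers the higher value; North=5, South=4. North is better since 5 > 4.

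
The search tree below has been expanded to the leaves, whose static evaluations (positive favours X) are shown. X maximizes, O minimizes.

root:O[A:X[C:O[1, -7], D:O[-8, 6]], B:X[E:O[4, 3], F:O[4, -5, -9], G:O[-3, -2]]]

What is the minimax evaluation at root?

C (O): min(1, -7) = -7
D (O): min(-8, 6) = -8
A (X): max(-7, -8) = -7
E (O): min(4, 3) = 3
F (O): min(4, -5, -9) = -9
G (O): min(-3, -2) = -3
B (X): max(3, -9, -3) = 3
root (O): min(-7, 3) = -7

-7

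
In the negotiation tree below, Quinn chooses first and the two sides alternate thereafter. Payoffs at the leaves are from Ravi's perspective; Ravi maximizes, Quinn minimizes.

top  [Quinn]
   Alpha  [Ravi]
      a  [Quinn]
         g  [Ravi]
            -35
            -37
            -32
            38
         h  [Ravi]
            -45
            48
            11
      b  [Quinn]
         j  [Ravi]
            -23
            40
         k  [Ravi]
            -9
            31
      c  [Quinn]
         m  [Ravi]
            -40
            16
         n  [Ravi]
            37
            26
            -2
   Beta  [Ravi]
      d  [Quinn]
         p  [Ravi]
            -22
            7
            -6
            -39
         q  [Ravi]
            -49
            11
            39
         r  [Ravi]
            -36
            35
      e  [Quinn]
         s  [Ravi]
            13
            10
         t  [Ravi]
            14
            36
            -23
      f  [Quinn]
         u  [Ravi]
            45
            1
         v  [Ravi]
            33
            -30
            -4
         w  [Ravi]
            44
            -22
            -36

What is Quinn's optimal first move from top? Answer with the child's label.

g (Ravi): max(-35, -37, -32, 38) = 38
h (Ravi): max(-45, 48, 11) = 48
a (Quinn): min(38, 48) = 38
j (Ravi): max(-23, 40) = 40
k (Ravi): max(-9, 31) = 31
b (Quinn): min(40, 31) = 31
m (Ravi): max(-40, 16) = 16
n (Ravi): max(37, 26, -2) = 37
c (Quinn): min(16, 37) = 16
Alpha (Ravi): max(38, 31, 16) = 38
p (Ravi): max(-22, 7, -6, -39) = 7
q (Ravi): max(-49, 11, 39) = 39
r (Ravi): max(-36, 35) = 35
d (Quinn): min(7, 39, 35) = 7
s (Ravi): max(13, 10) = 13
t (Ravi): max(14, 36, -23) = 36
e (Quinn): min(13, 36) = 13
u (Ravi): max(45, 1) = 45
v (Ravi): max(33, -30, -4) = 33
w (Ravi): max(44, -22, -36) = 44
f (Quinn): min(45, 33, 44) = 33
Beta (Ravi): max(7, 13, 33) = 33
top (Quinn): min(38, 33) = 33
Quinn at top wants the lowest of {Alpha=38, Beta=33}, so chooses Beta.

Beta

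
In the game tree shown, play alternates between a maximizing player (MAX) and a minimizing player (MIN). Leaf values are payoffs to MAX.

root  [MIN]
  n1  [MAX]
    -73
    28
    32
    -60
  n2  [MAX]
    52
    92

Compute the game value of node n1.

n1 (MAX): max(-73, 28, 32, -60) = 32

32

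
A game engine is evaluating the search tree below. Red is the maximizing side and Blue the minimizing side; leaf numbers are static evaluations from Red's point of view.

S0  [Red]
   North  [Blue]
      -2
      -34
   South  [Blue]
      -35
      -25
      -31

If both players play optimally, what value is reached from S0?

North (Blue): min(-2, -34) = -34
South (Blue): min(-35, -25, -31) = -35
S0 (Red): max(-34, -35) = -34

-34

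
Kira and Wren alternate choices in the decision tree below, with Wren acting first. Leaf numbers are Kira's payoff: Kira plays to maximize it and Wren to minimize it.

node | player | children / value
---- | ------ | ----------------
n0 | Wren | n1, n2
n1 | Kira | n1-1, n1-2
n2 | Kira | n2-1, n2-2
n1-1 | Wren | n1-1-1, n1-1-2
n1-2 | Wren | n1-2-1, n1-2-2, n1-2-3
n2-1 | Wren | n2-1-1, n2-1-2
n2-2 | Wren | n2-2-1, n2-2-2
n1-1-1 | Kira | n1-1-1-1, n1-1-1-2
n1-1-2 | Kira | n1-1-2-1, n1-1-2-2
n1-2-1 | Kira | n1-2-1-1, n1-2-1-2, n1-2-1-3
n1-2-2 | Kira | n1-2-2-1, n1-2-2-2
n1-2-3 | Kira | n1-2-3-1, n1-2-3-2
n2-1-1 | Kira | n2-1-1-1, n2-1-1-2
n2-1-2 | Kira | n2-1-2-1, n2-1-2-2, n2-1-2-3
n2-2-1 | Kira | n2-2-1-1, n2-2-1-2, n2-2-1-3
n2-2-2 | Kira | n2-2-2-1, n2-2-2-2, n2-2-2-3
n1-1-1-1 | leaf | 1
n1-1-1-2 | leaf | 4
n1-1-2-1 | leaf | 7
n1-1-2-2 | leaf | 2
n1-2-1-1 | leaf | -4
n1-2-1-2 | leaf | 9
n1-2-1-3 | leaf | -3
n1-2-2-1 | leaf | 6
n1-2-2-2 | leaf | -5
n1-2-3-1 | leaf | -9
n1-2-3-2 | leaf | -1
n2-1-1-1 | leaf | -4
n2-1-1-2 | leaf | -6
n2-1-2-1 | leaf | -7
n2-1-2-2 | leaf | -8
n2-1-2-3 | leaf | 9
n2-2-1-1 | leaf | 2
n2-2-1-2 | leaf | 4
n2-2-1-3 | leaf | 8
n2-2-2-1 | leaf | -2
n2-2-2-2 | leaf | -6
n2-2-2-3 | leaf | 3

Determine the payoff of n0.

3

n1-1-1 (Kira): max(1, 4) = 4
n1-1-2 (Kira): max(7, 2) = 7
n1-1 (Wren): min(4, 7) = 4
n1-2-1 (Kira): max(-4, 9, -3) = 9
n1-2-2 (Kira): max(6, -5) = 6
n1-2-3 (Kira): max(-9, -1) = -1
n1-2 (Wren): min(9, 6, -1) = -1
n1 (Kira): max(4, -1) = 4
n2-1-1 (Kira): max(-4, -6) = -4
n2-1-2 (Kira): max(-7, -8, 9) = 9
n2-1 (Wren): min(-4, 9) = -4
n2-2-1 (Kira): max(2, 4, 8) = 8
n2-2-2 (Kira): max(-2, -6, 3) = 3
n2-2 (Wren): min(8, 3) = 3
n2 (Kira): max(-4, 3) = 3
n0 (Wren): min(4, 3) = 3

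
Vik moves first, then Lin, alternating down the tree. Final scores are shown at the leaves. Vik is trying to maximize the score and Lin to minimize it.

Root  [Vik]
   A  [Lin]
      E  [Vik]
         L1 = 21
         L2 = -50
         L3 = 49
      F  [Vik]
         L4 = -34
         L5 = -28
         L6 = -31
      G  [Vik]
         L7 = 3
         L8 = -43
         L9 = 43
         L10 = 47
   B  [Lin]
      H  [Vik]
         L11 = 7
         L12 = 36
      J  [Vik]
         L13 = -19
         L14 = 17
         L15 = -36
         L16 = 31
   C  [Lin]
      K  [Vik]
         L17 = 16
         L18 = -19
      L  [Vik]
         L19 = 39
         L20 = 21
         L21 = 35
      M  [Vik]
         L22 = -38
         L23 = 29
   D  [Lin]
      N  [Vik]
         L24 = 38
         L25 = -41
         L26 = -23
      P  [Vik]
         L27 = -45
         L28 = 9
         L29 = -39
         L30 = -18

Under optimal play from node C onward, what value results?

16

K (Vik): max(16, -19) = 16
L (Vik): max(39, 21, 35) = 39
M (Vik): max(-38, 29) = 29
C (Lin): min(16, 39, 29) = 16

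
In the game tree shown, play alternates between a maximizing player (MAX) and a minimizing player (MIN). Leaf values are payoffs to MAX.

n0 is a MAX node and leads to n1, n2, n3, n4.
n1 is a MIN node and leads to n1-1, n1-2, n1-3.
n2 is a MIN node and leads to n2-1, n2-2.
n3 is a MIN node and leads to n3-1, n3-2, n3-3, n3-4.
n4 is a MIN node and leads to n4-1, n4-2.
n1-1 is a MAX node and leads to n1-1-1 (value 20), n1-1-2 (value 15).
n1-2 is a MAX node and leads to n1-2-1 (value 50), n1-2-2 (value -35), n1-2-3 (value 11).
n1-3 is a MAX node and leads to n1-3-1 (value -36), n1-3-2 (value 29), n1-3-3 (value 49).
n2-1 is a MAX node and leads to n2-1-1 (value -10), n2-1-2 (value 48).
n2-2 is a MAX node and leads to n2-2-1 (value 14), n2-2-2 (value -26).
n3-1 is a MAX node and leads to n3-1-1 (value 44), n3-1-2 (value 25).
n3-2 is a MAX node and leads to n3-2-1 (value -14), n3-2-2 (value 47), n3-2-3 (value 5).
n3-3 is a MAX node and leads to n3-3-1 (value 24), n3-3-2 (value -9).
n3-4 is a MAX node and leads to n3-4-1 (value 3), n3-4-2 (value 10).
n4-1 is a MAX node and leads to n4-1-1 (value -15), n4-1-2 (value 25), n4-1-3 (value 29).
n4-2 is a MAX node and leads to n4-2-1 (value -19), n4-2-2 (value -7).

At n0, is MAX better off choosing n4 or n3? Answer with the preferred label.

n4-1 (MAX): max(-15, 25, 29) = 29
n4-2 (MAX): max(-19, -7) = -7
n4 (MIN): min(29, -7) = -7
n3-1 (MAX): max(44, 25) = 44
n3-2 (MAX): max(-14, 47, 5) = 47
n3-3 (MAX): max(24, -9) = 24
n3-4 (MAX): max(3, 10) = 10
n3 (MIN): min(44, 47, 24, 10) = 10
MAX prefers the higher value; n4=-7, n3=10. n3 is better since 10 > -7.

n3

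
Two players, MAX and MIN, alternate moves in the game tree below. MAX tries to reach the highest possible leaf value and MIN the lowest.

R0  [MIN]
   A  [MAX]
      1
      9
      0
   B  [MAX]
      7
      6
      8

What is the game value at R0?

8

A (MAX): max(1, 9, 0) = 9
B (MAX): max(7, 6, 8) = 8
R0 (MIN): min(9, 8) = 8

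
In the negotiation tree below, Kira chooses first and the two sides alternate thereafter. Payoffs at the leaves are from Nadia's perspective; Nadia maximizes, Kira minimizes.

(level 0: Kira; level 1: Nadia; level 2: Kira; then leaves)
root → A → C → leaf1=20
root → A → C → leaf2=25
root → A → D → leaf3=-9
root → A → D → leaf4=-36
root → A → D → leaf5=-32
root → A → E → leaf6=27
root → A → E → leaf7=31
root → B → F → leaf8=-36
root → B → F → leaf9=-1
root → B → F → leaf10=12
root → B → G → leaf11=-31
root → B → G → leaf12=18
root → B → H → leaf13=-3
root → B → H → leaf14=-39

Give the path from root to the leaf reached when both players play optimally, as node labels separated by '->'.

C (Kira): min(20, 25) = 20
D (Kira): min(-9, -36, -32) = -36
E (Kira): min(27, 31) = 27
A (Nadia): max(20, -36, 27) = 27
F (Kira): min(-36, -1, 12) = -36
G (Kira): min(-31, 18) = -31
H (Kira): min(-3, -39) = -39
B (Nadia): max(-36, -31, -39) = -31
root (Kira): min(27, -31) = -31
At root, Kira picks B (lowest: -31).
At B, Nadia picks G (highest: -31).
At G, Kira picks leaf11 (lowest: -31).
Terminal value -31.

root -> B -> G -> leaf11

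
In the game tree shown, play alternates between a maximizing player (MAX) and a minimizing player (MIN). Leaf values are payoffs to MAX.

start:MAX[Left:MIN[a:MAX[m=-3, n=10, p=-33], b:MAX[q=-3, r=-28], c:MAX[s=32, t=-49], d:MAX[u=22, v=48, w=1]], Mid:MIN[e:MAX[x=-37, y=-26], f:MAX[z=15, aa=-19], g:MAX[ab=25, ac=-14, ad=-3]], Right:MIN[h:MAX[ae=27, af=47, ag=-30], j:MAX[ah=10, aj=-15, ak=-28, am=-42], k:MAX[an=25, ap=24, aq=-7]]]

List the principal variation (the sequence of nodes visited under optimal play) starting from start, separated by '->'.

start -> Right -> j -> ah

a (MAX): max(-3, 10, -33) = 10
b (MAX): max(-3, -28) = -3
c (MAX): max(32, -49) = 32
d (MAX): max(22, 48, 1) = 48
Left (MIN): min(10, -3, 32, 48) = -3
e (MAX): max(-37, -26) = -26
f (MAX): max(15, -19) = 15
g (MAX): max(25, -14, -3) = 25
Mid (MIN): min(-26, 15, 25) = -26
h (MAX): max(27, 47, -30) = 47
j (MAX): max(10, -15, -28, -42) = 10
k (MAX): max(25, 24, -7) = 25
Right (MIN): min(47, 10, 25) = 10
start (MAX): max(-3, -26, 10) = 10
At start, MAX picks Right (highest: 10).
At Right, MIN picks j (lowest: 10).
At j, MAX picks ah (highest: 10).
Terminal value 10.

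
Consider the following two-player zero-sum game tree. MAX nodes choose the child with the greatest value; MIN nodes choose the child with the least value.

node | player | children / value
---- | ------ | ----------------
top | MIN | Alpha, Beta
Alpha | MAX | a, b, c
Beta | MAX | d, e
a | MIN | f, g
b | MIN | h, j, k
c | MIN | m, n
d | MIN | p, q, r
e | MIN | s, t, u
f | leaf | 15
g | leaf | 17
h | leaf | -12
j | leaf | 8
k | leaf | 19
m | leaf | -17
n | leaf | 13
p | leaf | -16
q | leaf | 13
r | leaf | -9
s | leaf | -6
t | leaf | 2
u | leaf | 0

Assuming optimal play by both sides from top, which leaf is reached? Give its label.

s

a (MIN): min(15, 17) = 15
b (MIN): min(-12, 8, 19) = -12
c (MIN): min(-17, 13) = -17
Alpha (MAX): max(15, -12, -17) = 15
d (MIN): min(-16, 13, -9) = -16
e (MIN): min(-6, 2, 0) = -6
Beta (MAX): max(-16, -6) = -6
top (MIN): min(15, -6) = -6
At top, MIN picks Beta (lowest: -6).
At Beta, MAX picks e (highest: -6).
At e, MIN picks s (lowest: -6).
Terminal value -6.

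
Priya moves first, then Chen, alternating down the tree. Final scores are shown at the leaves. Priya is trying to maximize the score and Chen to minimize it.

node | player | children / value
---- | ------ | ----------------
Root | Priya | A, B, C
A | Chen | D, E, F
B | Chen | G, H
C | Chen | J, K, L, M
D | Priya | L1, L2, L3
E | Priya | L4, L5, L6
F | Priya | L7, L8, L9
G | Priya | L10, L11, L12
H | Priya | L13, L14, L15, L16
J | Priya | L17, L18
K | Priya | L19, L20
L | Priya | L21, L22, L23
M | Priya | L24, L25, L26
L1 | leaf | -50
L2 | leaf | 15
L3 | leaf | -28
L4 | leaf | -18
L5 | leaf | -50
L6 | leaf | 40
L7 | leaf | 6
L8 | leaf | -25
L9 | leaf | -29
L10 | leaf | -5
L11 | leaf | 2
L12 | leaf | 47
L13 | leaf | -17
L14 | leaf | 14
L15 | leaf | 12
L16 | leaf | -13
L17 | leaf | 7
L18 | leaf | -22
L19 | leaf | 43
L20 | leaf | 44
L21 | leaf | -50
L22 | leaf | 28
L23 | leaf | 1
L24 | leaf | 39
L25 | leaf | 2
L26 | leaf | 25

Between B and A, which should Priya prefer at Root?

B

G (Priya): max(-5, 2, 47) = 47
H (Priya): max(-17, 14, 12, -13) = 14
B (Chen): min(47, 14) = 14
D (Priya): max(-50, 15, -28) = 15
E (Priya): max(-18, -50, 40) = 40
F (Priya): max(6, -25, -29) = 6
A (Chen): min(15, 40, 6) = 6
Priya prefers the higher value; B=14, A=6. B is better since 14 > 6.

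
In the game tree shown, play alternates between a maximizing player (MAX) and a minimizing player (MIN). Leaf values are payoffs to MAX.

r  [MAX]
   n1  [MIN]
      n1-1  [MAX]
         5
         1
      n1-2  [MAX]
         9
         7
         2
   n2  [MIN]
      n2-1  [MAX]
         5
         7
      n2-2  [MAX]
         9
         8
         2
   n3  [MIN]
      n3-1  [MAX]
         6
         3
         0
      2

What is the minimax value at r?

7

n1-1 (MAX): max(5, 1) = 5
n1-2 (MAX): max(9, 7, 2) = 9
n1 (MIN): min(5, 9) = 5
n2-1 (MAX): max(5, 7) = 7
n2-2 (MAX): max(9, 8, 2) = 9
n2 (MIN): min(7, 9) = 7
n3-1 (MAX): max(6, 3, 0) = 6
n3 (MIN): min(6, 2) = 2
r (MAX): max(5, 7, 2) = 7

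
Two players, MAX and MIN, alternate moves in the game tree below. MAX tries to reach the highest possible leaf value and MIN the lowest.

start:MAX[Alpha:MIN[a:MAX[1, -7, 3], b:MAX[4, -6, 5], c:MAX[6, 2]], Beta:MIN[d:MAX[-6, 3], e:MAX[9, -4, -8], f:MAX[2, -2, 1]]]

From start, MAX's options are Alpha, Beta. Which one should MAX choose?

a (MAX): max(1, -7, 3) = 3
b (MAX): max(4, -6, 5) = 5
c (MAX): max(6, 2) = 6
Alpha (MIN): min(3, 5, 6) = 3
d (MAX): max(-6, 3) = 3
e (MAX): max(9, -4, -8) = 9
f (MAX): max(2, -2, 1) = 2
Beta (MIN): min(3, 9, 2) = 2
start (MAX): max(3, 2) = 3
MAX at start wants the highest of {Alpha=3, Beta=2}, so chooses Alpha.

Alpha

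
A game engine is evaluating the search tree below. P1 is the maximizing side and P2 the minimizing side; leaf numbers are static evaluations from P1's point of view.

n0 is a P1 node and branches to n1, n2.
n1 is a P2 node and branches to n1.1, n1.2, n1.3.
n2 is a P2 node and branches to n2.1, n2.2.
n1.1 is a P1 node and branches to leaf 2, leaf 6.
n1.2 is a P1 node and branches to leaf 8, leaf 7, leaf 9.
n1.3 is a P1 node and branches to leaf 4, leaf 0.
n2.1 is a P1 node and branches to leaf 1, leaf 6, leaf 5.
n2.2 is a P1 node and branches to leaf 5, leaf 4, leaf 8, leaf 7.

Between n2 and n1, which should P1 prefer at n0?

n2

n2.1 (P1): max(1, 6, 5) = 6
n2.2 (P1): max(5, 4, 8, 7) = 8
n2 (P2): min(6, 8) = 6
n1.1 (P1): max(2, 6) = 6
n1.2 (P1): max(8, 7, 9) = 9
n1.3 (P1): max(4, 0) = 4
n1 (P2): min(6, 9, 4) = 4
P1 prefers the higher value; n2=6, n1=4. n2 is better since 6 > 4.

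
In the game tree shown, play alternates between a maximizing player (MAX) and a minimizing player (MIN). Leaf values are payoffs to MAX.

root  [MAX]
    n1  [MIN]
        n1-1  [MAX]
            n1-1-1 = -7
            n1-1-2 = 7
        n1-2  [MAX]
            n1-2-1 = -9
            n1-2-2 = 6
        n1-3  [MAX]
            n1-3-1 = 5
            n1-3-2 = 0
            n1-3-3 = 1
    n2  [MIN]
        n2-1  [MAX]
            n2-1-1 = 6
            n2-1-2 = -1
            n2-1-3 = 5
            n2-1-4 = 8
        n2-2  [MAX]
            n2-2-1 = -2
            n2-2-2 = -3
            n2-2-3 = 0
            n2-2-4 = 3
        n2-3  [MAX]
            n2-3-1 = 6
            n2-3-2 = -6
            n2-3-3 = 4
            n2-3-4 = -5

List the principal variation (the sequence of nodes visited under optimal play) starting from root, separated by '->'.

root -> n1 -> n1-3 -> n1-3-1

n1-1 (MAX): max(-7, 7) = 7
n1-2 (MAX): max(-9, 6) = 6
n1-3 (MAX): max(5, 0, 1) = 5
n1 (MIN): min(7, 6, 5) = 5
n2-1 (MAX): max(6, -1, 5, 8) = 8
n2-2 (MAX): max(-2, -3, 0, 3) = 3
n2-3 (MAX): max(6, -6, 4, -5) = 6
n2 (MIN): min(8, 3, 6) = 3
root (MAX): max(5, 3) = 5
At root, MAX picks n1 (highest: 5).
At n1, MIN picks n1-3 (lowest: 5).
At n1-3, MAX picks n1-3-1 (highest: 5).
Terminal value 5.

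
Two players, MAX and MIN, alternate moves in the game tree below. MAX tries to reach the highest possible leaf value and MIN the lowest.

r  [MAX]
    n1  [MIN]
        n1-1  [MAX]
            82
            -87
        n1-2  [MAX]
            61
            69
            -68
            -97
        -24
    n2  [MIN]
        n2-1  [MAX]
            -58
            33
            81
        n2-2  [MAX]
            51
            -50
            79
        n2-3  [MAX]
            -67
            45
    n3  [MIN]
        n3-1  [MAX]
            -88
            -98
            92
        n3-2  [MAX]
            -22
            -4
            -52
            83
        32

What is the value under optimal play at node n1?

n1-1 (MAX): max(82, -87) = 82
n1-2 (MAX): max(61, 69, -68, -97) = 69
n1 (MIN): min(82, 69, -24) = -24

-24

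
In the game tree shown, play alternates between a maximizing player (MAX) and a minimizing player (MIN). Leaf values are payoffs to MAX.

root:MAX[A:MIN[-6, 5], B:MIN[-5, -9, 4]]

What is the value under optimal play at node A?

A (MIN): min(-6, 5) = -6

-6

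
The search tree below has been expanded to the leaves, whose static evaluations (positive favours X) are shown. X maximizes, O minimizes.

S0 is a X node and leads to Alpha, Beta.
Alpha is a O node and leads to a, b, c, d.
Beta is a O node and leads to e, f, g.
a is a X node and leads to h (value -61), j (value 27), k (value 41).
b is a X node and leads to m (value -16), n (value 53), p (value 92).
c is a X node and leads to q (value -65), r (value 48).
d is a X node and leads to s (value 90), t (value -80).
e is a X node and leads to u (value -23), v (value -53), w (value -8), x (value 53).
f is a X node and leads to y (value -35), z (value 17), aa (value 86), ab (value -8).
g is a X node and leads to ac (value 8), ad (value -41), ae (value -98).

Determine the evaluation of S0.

41

a (X): max(-61, 27, 41) = 41
b (X): max(-16, 53, 92) = 92
c (X): max(-65, 48) = 48
d (X): max(90, -80) = 90
Alpha (O): min(41, 92, 48, 90) = 41
e (X): max(-23, -53, -8, 53) = 53
f (X): max(-35, 17, 86, -8) = 86
g (X): max(8, -41, -98) = 8
Beta (O): min(53, 86, 8) = 8
S0 (X): max(41, 8) = 41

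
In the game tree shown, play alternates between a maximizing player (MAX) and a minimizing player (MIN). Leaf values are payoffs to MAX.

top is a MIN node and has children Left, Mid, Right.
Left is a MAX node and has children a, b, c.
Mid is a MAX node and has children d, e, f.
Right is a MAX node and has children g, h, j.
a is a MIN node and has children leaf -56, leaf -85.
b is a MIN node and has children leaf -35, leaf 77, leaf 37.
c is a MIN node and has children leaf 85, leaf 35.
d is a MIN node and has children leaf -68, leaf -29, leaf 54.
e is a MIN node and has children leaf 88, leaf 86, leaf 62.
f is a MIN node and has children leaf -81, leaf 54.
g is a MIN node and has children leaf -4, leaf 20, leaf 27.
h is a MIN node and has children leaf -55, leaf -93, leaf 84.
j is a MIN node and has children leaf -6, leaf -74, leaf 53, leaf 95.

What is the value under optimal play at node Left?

a (MIN): min(-56, -85) = -85
b (MIN): min(-35, 77, 37) = -35
c (MIN): min(85, 35) = 35
Left (MAX): max(-85, -35, 35) = 35

35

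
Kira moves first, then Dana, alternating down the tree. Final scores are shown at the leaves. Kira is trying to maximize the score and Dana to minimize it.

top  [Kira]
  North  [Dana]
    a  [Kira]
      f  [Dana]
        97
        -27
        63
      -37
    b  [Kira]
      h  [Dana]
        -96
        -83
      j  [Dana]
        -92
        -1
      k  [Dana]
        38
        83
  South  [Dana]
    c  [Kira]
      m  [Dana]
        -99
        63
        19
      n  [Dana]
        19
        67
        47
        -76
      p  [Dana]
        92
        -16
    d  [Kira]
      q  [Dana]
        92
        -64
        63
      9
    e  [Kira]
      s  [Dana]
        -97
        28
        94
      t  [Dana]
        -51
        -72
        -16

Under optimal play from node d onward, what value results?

9

q (Dana): min(92, -64, 63) = -64
d (Kira): max(-64, 9) = 9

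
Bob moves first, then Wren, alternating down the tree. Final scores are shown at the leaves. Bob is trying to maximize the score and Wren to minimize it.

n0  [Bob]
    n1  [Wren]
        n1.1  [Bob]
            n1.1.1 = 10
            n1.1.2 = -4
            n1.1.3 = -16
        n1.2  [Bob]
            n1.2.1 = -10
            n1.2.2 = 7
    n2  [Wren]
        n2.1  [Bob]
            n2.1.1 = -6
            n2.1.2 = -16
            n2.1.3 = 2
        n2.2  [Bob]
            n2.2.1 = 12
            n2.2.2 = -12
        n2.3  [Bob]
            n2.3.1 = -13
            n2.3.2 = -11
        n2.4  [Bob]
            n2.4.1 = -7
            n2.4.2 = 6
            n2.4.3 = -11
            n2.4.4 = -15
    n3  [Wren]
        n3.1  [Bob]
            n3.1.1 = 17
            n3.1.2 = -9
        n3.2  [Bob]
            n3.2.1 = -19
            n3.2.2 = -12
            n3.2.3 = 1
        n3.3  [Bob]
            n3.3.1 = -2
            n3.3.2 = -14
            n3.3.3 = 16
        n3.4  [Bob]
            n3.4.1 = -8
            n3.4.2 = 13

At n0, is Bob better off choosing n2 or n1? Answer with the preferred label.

n1

n2.1 (Bob): max(-6, -16, 2) = 2
n2.2 (Bob): max(12, -12) = 12
n2.3 (Bob): max(-13, -11) = -11
n2.4 (Bob): max(-7, 6, -11, -15) = 6
n2 (Wren): min(2, 12, -11, 6) = -11
n1.1 (Bob): max(10, -4, -16) = 10
n1.2 (Bob): max(-10, 7) = 7
n1 (Wren): min(10, 7) = 7
Bob prefers the higher value; n2=-11, n1=7. n1 is better since 7 > -11.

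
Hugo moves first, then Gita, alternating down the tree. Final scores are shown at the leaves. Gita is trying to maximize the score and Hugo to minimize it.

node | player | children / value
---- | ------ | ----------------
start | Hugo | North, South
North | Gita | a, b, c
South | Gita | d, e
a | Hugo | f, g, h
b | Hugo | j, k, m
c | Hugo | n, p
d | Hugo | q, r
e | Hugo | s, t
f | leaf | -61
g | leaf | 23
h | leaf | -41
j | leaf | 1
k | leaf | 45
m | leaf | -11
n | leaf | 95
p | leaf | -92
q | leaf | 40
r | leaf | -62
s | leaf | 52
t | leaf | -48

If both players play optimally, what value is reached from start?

a (Hugo): min(-61, 23, -41) = -61
b (Hugo): min(1, 45, -11) = -11
c (Hugo): min(95, -92) = -92
North (Gita): max(-61, -11, -92) = -11
d (Hugo): min(40, -62) = -62
e (Hugo): min(52, -48) = -48
South (Gita): max(-62, -48) = -48
start (Hugo): min(-11, -48) = -48

-48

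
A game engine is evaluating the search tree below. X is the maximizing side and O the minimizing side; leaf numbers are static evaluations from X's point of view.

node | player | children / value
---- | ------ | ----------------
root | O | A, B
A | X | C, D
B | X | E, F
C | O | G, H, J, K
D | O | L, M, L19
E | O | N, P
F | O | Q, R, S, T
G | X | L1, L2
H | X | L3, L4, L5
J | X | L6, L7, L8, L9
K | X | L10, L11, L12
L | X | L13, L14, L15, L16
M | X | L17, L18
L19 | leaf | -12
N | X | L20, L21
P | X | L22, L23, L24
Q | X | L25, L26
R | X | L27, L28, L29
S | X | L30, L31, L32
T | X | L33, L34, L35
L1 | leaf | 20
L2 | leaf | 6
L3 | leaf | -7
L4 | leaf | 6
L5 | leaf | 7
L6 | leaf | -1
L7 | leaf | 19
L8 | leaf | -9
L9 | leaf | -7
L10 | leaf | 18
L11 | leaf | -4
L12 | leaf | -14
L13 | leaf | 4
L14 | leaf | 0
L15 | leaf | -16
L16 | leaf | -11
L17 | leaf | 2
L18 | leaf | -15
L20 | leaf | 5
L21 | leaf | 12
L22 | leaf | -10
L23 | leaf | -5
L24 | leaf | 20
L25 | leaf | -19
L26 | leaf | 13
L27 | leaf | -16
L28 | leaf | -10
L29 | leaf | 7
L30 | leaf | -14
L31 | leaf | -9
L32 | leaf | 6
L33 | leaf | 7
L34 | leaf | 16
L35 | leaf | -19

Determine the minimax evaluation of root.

7

G (X): max(20, 6) = 20
H (X): max(-7, 6, 7) = 7
J (X): max(-1, 19, -9, -7) = 19
K (X): max(18, -4, -14) = 18
C (O): min(20, 7, 19, 18) = 7
L (X): max(4, 0, -16, -11) = 4
M (X): max(2, -15) = 2
D (O): min(4, 2, -12) = -12
A (X): max(7, -12) = 7
N (X): max(5, 12) = 12
P (X): max(-10, -5, 20) = 20
E (O): min(12, 20) = 12
Q (X): max(-19, 13) = 13
R (X): max(-16, -10, 7) = 7
S (X): max(-14, -9, 6) = 6
T (X): max(7, 16, -19) = 16
F (O): min(13, 7, 6, 16) = 6
B (X): max(12, 6) = 12
root (O): min(7, 12) = 7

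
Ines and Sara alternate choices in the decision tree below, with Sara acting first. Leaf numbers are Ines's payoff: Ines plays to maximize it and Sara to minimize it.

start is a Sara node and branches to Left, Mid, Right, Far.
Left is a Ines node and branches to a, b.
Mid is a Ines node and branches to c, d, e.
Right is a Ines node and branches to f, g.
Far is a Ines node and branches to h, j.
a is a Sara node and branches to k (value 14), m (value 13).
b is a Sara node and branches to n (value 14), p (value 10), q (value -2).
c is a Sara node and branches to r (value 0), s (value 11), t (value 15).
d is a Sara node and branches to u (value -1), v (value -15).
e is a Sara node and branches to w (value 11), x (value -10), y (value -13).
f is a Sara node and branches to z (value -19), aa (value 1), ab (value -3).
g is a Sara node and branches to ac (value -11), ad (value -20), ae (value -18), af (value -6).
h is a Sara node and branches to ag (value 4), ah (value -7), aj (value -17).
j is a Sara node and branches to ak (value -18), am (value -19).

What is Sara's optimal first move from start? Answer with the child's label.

a (Sara): min(14, 13) = 13
b (Sara): min(14, 10, -2) = -2
Left (Ines): max(13, -2) = 13
c (Sara): min(0, 11, 15) = 0
d (Sara): min(-1, -15) = -15
e (Sara): min(11, -10, -13) = -13
Mid (Ines): max(0, -15, -13) = 0
f (Sara): min(-19, 1, -3) = -19
g (Sara): min(-11, -20, -18, -6) = -20
Right (Ines): max(-19, -20) = -19
h (Sara): min(4, -7, -17) = -17
j (Sara): min(-18, -19) = -19
Far (Ines): max(-17, -19) = -17
start (Sara): min(13, 0, -19, -17) = -19
Sara at start wants the lowest of {Left=13, Mid=0, Right=-19, Far=-17}, so chooses Right.

Right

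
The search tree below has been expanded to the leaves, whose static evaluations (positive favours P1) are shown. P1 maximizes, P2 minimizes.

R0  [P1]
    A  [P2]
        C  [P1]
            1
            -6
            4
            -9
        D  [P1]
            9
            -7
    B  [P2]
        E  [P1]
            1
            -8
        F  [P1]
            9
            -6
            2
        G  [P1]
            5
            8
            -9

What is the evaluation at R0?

4

C (P1): max(1, -6, 4, -9) = 4
D (P1): max(9, -7) = 9
A (P2): min(4, 9) = 4
E (P1): max(1, -8) = 1
F (P1): max(9, -6, 2) = 9
G (P1): max(5, 8, -9) = 8
B (P2): min(1, 9, 8) = 1
R0 (P1): max(4, 1) = 4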